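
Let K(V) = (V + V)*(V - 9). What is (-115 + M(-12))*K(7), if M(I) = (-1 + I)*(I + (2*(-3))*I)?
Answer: 25060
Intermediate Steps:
K(V) = 2*V*(-9 + V) (K(V) = (2*V)*(-9 + V) = 2*V*(-9 + V))
M(I) = -5*I*(-1 + I) (M(I) = (-1 + I)*(I - 6*I) = (-1 + I)*(-5*I) = -5*I*(-1 + I))
(-115 + M(-12))*K(7) = (-115 + 5*(-12)*(1 - 1*(-12)))*(2*7*(-9 + 7)) = (-115 + 5*(-12)*(1 + 12))*(2*7*(-2)) = (-115 + 5*(-12)*13)*(-28) = (-115 - 780)*(-28) = -895*(-28) = 25060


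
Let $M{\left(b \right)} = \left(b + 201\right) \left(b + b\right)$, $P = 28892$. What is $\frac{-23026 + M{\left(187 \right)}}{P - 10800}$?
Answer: $\frac{61043}{9046} \approx 6.7481$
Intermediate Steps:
$M{\left(b \right)} = 2 b \left(201 + b\right)$ ($M{\left(b \right)} = \left(201 + b\right) 2 b = 2 b \left(201 + b\right)$)
$\frac{-23026 + M{\left(187 \right)}}{P - 10800} = \frac{-23026 + 2 \cdot 187 \left(201 + 187\right)}{28892 - 10800} = \frac{-23026 + 2 \cdot 187 \cdot 388}{18092} = \left(-23026 + 145112\right) \frac{1}{18092} = 122086 \cdot \frac{1}{18092} = \frac{61043}{9046}$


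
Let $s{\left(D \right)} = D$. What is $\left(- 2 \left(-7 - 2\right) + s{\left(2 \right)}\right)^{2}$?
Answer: $400$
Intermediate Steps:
$\left(- 2 \left(-7 - 2\right) + s{\left(2 \right)}\right)^{2} = \left(- 2 \left(-7 - 2\right) + 2\right)^{2} = \left(\left(-2\right) \left(-9\right) + 2\right)^{2} = \left(18 + 2\right)^{2} = 20^{2} = 400$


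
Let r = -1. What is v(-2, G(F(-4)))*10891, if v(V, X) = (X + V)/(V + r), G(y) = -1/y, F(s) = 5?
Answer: 119801/15 ≈ 7986.7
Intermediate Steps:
v(V, X) = (V + X)/(-1 + V) (v(V, X) = (X + V)/(V - 1) = (V + X)/(-1 + V))
v(-2, G(F(-4)))*10891 = ((-2 - 1/5)/(-1 - 2))*10891 = ((-2 - 1*⅕)/(-3))*10891 = -(-2 - ⅕)/3*10891 = -⅓*(-11/5)*10891 = (11/15)*10891 = 119801/15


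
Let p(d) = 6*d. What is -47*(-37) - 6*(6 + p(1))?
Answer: 1667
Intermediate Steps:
-47*(-37) - 6*(6 + p(1)) = -47*(-37) - 6*(6 + 6*1) = 1739 - 6*(6 + 6) = 1739 - 6*12 = 1739 - 72 = 1667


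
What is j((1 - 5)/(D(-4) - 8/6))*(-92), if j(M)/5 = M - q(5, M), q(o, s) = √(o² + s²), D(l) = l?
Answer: -345 + 115*√409 ≈ 1980.7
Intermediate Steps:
j(M) = -5*√(25 + M²) + 5*M (j(M) = 5*(M - √(5² + M²)) = 5*(M - √(25 + M²)) = -5*√(25 + M²) + 5*M)
j((1 - 5)/(D(-4) - 8/6))*(-92) = (-5*√(25 + ((1 - 5)/(-4 - 8/6))²) + 5*((1 - 5)/(-4 - 8/6)))*(-92) = (-5*√(25 + (-4/(-4 - 8*⅙))²) + 5*(-4/(-4 - 8*⅙)))*(-92) = (-5*√(25 + (-4/(-4 - 4/3))²) + 5*(-4/(-4 - 4/3)))*(-92) = (-5*√(25 + (-4/(-16/3))²) + 5*(-4/(-16/3)))*(-92) = (-5*√(25 + (-4*(-3/16))²) + 5*(-4*(-3/16)))*(-92) = (-5*√(25 + (¾)²) + 5*(¾))*(-92) = (-5*√(25 + 9/16) + 15/4)*(-92) = (-5*√409/4 + 15/4)*(-92) = (15/4 - 5*√409/4)*(-92) = -345 + 115*√409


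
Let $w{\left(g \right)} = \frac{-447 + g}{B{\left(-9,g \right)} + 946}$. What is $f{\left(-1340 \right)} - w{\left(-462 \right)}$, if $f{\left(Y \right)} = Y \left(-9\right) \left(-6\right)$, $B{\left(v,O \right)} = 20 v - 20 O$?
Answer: $- \frac{724033251}{10006} \approx -72360.0$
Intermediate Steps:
$B{\left(v,O \right)} = - 20 O + 20 v$
$f{\left(Y \right)} = 54 Y$ ($f{\left(Y \right)} = - 9 Y \left(-6\right) = 54 Y$)
$w{\left(g \right)} = \frac{-447 + g}{766 - 20 g}$ ($w{\left(g \right)} = \frac{-447 + g}{\left(- 20 g + 20 \left(-9\right)\right) + 946} = \frac{-447 + g}{\left(- 20 g - 180\right) + 946} = \frac{-447 + g}{\left(-180 - 20 g\right) + 946} = \frac{-447 + g}{766 - 20 g}$)
$f{\left(-1340 \right)} - w{\left(-462 \right)} = 54 \left(-1340\right) - \frac{447 - -462}{2 \left(-383 + 10 \left(-462\right)\right)} = -72360 - \frac{447 + 462}{2 \left(-383 - 4620\right)} = -72360 - \frac{1}{2} \frac{1}{-5003} \cdot 909 = -72360 - \frac{1}{2} \left(- \frac{1}{5003}\right) 909 = -72360 - - \frac{909}{10006} = -72360 + \frac{909}{10006} = - \frac{724033251}{10006}$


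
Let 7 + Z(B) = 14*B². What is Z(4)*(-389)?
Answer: -84413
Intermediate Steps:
Z(B) = -7 + 14*B²
Z(4)*(-389) = (-7 + 14*4²)*(-389) = (-7 + 14*16)*(-389) = (-7 + 224)*(-389) = 217*(-389) = -84413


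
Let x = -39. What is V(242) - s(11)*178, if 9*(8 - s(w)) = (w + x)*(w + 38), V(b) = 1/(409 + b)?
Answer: -55775941/1953 ≈ -28559.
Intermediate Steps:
s(w) = 8 - (-39 + w)*(38 + w)/9 (s(w) = 8 - (w - 39)*(w + 38)/9 = 8 - (-39 + w)*(38 + w)/9)
V(242) - s(11)*178 = 1/(409 + 242) - (518/3 - ⅑*11² + (⅑)*11)*178 = 1/651 - (518/3 - ⅑*121 + 11/9)*178 = 1/651 - (518/3 - 121/9 + 11/9)*178 = 1/651 - 1444*178/9 = 1/651 - 1*257032/9 = 1/651 - 257032/9 = -55775941/1953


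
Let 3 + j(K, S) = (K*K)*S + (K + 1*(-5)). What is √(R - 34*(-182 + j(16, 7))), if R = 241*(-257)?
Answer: I*√116949 ≈ 341.98*I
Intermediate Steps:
R = -61937
j(K, S) = -8 + K + S*K² (j(K, S) = -3 + ((K*K)*S + (K + 1*(-5))) = -3 + (K²*S + (K - 5)) = -3 + (S*K² + (-5 + K)) = -3 + (-5 + K + S*K²) = -8 + K + S*K²)
√(R - 34*(-182 + j(16, 7))) = √(-61937 - 34*(-182 + (-8 + 16 + 7*16²))) = √(-61937 - 34*(-182 + (-8 + 16 + 7*256))) = √(-61937 - 34*(-182 + (-8 + 16 + 1792))) = √(-61937 - 34*(-182 + 1800)) = √(-61937 - 34*1618) = √(-61937 - 55012) = √(-116949) = I*√116949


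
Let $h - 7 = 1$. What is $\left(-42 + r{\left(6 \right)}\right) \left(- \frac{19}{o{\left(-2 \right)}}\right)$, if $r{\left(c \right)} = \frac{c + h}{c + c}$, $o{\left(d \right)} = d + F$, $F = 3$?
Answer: $\frac{4655}{6} \approx 775.83$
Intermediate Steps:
$h = 8$ ($h = 7 + 1 = 8$)
$o{\left(d \right)} = 3 + d$ ($o{\left(d \right)} = d + 3 = 3 + d$)
$r{\left(c \right)} = \frac{8 + c}{2 c}$ ($r{\left(c \right)} = \frac{c + 8}{c + c} = \frac{8 + c}{2 c}$)
$\left(-42 + r{\left(6 \right)}\right) \left(- \frac{19}{o{\left(-2 \right)}}\right) = \left(-42 + \frac{8 + 6}{2 \cdot 6}\right) \left(- \frac{19}{3 - 2}\right) = \left(-42 + \frac{1}{2} \cdot \frac{1}{6} \cdot 14\right) \left(- \frac{19}{1}\right) = \left(-42 + \frac{7}{6}\right) \left(\left(-19\right) 1\right) = \left(- \frac{245}{6}\right) \left(-19\right) = \frac{4655}{6}$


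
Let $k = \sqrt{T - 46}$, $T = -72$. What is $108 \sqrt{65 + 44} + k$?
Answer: $108 \sqrt{109} + i \sqrt{118} \approx 1127.6 + 10.863 i$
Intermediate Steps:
$k = i \sqrt{118}$ ($k = \sqrt{-72 - 46} = \sqrt{-118} = i \sqrt{118} \approx 10.863 i$)
$108 \sqrt{65 + 44} + k = 108 \sqrt{65 + 44} + i \sqrt{118} = 108 \sqrt{109} + i \sqrt{118}$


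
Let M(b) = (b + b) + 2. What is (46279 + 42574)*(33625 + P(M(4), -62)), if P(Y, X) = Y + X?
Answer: 2983061769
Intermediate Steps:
M(b) = 2 + 2*b (M(b) = 2*b + 2 = 2 + 2*b)
P(Y, X) = X + Y
(46279 + 42574)*(33625 + P(M(4), -62)) = (46279 + 42574)*(33625 + (-62 + (2 + 2*4))) = 88853*(33625 + (-62 + (2 + 8))) = 88853*(33625 + (-62 + 10)) = 88853*(33625 - 52) = 88853*33573 = 2983061769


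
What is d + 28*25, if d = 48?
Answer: 748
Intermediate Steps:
d + 28*25 = 48 + 28*25 = 48 + 700 = 748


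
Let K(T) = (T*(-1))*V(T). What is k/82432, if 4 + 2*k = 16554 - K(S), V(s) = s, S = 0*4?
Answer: 8275/82432 ≈ 0.10039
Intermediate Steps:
S = 0
K(T) = -T² (K(T) = (T*(-1))*T = (-T)*T = -T²)
k = 8275 (k = -2 + (16554 - (-1)*0²)/2 = -2 + (16554 - (-1)*0)/2 = -2 + (16554 - 1*0)/2 = -2 + (16554 + 0)/2 = -2 + (½)*16554 = -2 + 8277 = 8275)
k/82432 = 8275/82432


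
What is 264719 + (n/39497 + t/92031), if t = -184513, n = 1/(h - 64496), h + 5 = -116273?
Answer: 57982213194428098699/219034721109006 ≈ 2.6472e+5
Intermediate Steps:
h = -116278 (h = -5 - 116273 = -116278)
n = -1/180774 (n = 1/(-116278 - 64496) = 1/(-180774) = -1/180774 ≈ -5.5318e-6)
264719 + (n/39497 + t/92031) = 264719 + (-1/180774/39497 - 184513/92031) = 264719 + (-1/180774*1/39497 - 184513*1/92031) = 264719 + (-1/7140030678 - 184513/92031) = 264719 - 439142826860615/219034721109006 = 57982213194428098699/219034721109006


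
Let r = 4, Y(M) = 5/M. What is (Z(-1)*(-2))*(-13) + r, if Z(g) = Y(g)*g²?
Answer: -126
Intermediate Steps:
Z(g) = 5*g (Z(g) = (5/g)*g² = 5*g)
(Z(-1)*(-2))*(-13) + r = ((5*(-1))*(-2))*(-13) + 4 = -5*(-2)*(-13) + 4 = 10*(-13) + 4 = -130 + 4 = -126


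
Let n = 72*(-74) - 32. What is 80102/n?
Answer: -40051/2680 ≈ -14.944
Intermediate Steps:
n = -5360 (n = -5328 - 32 = -5360)
80102/n = 80102/(-5360) = 80102*(-1/5360) = -40051/2680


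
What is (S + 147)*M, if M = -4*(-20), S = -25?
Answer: 9760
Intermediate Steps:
M = 80
(S + 147)*M = (-25 + 147)*80 = 122*80 = 9760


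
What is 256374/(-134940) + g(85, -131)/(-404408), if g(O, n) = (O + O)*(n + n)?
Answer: -1017390302/568445995 ≈ -1.7898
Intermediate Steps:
g(O, n) = 4*O*n (g(O, n) = (2*O)*(2*n) = 4*O*n)
256374/(-134940) + g(85, -131)/(-404408) = 256374/(-134940) + (4*85*(-131))/(-404408) = 256374*(-1/134940) - 44540*(-1/404408) = -42729/22490 + 11135/101102 = -1017390302/568445995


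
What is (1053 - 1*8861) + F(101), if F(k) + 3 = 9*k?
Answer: -6902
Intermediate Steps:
F(k) = -3 + 9*k
(1053 - 1*8861) + F(101) = (1053 - 1*8861) + (-3 + 9*101) = (1053 - 8861) + (-3 + 909) = -7808 + 906 = -6902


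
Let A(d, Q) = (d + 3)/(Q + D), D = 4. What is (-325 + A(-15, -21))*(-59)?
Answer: 325267/17 ≈ 19133.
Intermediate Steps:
A(d, Q) = (3 + d)/(4 + Q) (A(d, Q) = (d + 3)/(Q + 4) = (3 + d)/(4 + Q))
(-325 + A(-15, -21))*(-59) = (-325 + (3 - 15)/(4 - 21))*(-59) = (-325 - 12/(-17))*(-59) = (-325 - 1/17*(-12))*(-59) = (-325 + 12/17)*(-59) = -5513/17*(-59) = 325267/17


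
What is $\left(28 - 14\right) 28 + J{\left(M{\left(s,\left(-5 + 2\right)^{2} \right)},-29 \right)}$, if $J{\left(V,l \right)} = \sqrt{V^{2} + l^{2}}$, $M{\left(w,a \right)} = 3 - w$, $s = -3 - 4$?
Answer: $392 + \sqrt{941} \approx 422.68$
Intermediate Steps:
$s = -7$
$\left(28 - 14\right) 28 + J{\left(M{\left(s,\left(-5 + 2\right)^{2} \right)},-29 \right)} = \left(28 - 14\right) 28 + \sqrt{\left(3 - -7\right)^{2} + \left(-29\right)^{2}} = 14 \cdot 28 + \sqrt{\left(3 + 7\right)^{2} + 841} = 392 + \sqrt{10^{2} + 841} = 392 + \sqrt{100 + 841} = 392 + \sqrt{941}$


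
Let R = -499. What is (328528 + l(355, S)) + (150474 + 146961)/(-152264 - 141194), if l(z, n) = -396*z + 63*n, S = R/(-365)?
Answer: 20140635002531/107112170 ≈ 1.8803e+5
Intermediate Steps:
S = 499/365 (S = -499/(-365) = -499*(-1/365) = 499/365 ≈ 1.3671)
(328528 + l(355, S)) + (150474 + 146961)/(-152264 - 141194) = (328528 + (-396*355 + 63*(499/365))) + (150474 + 146961)/(-152264 - 141194) = (328528 + (-140580 + 31437/365)) + 297435/(-293458) = (328528 - 51280263/365) + 297435*(-1/293458) = 68632457/365 - 297435/293458 = 20140635002531/107112170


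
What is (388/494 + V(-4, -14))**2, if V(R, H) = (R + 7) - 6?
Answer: 299209/61009 ≈ 4.9043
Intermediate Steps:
V(R, H) = 1 + R (V(R, H) = (7 + R) - 6 = 1 + R)
(388/494 + V(-4, -14))**2 = (388/494 + (1 - 4))**2 = (388*(1/494) - 3)**2 = (194/247 - 3)**2 = (-547/247)**2 = 299209/61009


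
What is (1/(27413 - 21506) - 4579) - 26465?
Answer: -183376907/5907 ≈ -31044.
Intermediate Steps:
(1/(27413 - 21506) - 4579) - 26465 = (1/5907 - 4579) - 26465 = -27048152/5907 - 26465 = -183376907/5907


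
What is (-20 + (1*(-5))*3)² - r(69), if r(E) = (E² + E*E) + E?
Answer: -8366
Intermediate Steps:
r(E) = E + 2*E² (r(E) = (E² + E²) + E = 2*E² + E = E + 2*E²)
(-20 + (1*(-5))*3)² - r(69) = (-20 + (1*(-5))*3)² - 69*(1 + 2*69) = (-20 - 5*3)² - 69*(1 + 138) = (-20 - 15)² - 69*139 = (-35)² - 1*9591 = 1225 - 9591 = -8366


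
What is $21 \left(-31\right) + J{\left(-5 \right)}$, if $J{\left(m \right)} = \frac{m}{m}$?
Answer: $-650$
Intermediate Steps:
$J{\left(m \right)} = 1$
$21 \left(-31\right) + J{\left(-5 \right)} = 21 \left(-31\right) + 1 = -651 + 1 = -650$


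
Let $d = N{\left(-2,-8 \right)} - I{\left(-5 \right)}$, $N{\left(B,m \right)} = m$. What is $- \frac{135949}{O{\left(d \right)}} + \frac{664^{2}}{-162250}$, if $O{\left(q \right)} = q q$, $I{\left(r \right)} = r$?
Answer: $- \frac{11030846657}{730125} \approx -15108.0$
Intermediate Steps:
$d = -3$ ($d = -8 - -5 = -8 + 5 = -3$)
$O{\left(q \right)} = q^{2}$
$- \frac{135949}{O{\left(d \right)}} + \frac{664^{2}}{-162250} = - \frac{135949}{\left(-3\right)^{2}} + \frac{664^{2}}{-162250} = - \frac{135949}{9} + 440896 \left(- \frac{1}{162250}\right) = \left(-135949\right) \frac{1}{9} - \frac{220448}{81125} = - \frac{135949}{9} - \frac{220448}{81125} = - \frac{11030846657}{730125}$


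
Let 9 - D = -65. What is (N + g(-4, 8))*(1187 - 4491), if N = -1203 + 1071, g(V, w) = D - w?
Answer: 218064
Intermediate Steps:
D = 74 (D = 9 - 1*(-65) = 9 + 65 = 74)
g(V, w) = 74 - w
N = -132
(N + g(-4, 8))*(1187 - 4491) = (-132 + (74 - 1*8))*(1187 - 4491) = (-132 + (74 - 8))*(-3304) = (-132 + 66)*(-3304) = -66*(-3304) = 218064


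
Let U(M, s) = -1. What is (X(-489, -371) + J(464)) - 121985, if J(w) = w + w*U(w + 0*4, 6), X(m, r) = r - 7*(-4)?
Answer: -122328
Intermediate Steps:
X(m, r) = 28 + r (X(m, r) = r + 28 = 28 + r)
J(w) = 0 (J(w) = w + w*(-1) = w - w = 0)
(X(-489, -371) + J(464)) - 121985 = ((28 - 371) + 0) - 121985 = (-343 + 0) - 121985 = -343 - 121985 = -122328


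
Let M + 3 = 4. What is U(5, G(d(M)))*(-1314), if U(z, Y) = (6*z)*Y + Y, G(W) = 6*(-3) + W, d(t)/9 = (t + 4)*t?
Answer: -1099818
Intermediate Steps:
M = 1 (M = -3 + 4 = 1)
d(t) = 9*t*(4 + t) (d(t) = 9*((t + 4)*t) = 9*((4 + t)*t) = 9*(t*(4 + t)) = 9*t*(4 + t))
G(W) = -18 + W
U(z, Y) = Y + 6*Y*z (U(z, Y) = 6*Y*z + Y = Y + 6*Y*z)
U(5, G(d(M)))*(-1314) = ((-18 + 9*1*(4 + 1))*(1 + 6*5))*(-1314) = ((-18 + 9*1*5)*(1 + 30))*(-1314) = ((-18 + 45)*31)*(-1314) = (27*31)*(-1314) = 837*(-1314) = -1099818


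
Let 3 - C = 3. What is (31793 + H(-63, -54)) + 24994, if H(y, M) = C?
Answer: 56787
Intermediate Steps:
C = 0 (C = 3 - 1*3 = 3 - 3 = 0)
H(y, M) = 0
(31793 + H(-63, -54)) + 24994 = (31793 + 0) + 24994 = 31793 + 24994 = 56787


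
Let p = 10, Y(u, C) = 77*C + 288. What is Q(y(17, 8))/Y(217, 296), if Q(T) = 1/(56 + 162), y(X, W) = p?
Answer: 1/5031440 ≈ 1.9875e-7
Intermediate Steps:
Y(u, C) = 288 + 77*C
y(X, W) = 10
Q(T) = 1/218
Q(y(17, 8))/Y(217, 296) = 1/(218*(288 + 77*296)) = 1/(218*(288 + 22792)) = (1/218)/23080 = (1/218)*(1/23080) = 1/5031440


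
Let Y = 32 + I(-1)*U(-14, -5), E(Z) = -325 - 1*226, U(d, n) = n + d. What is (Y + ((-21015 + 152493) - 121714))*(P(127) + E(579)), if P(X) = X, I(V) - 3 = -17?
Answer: -4266288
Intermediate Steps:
U(d, n) = d + n
I(V) = -14 (I(V) = 3 - 17 = -14)
E(Z) = -551 (E(Z) = -325 - 226 = -551)
Y = 298 (Y = 32 - 14*(-14 - 5) = 32 - 14*(-19) = 32 + 266 = 298)
(Y + ((-21015 + 152493) - 121714))*(P(127) + E(579)) = (298 + ((-21015 + 152493) - 121714))*(127 - 551) = (298 + (131478 - 121714))*(-424) = (298 + 9764)*(-424) = 10062*(-424) = -4266288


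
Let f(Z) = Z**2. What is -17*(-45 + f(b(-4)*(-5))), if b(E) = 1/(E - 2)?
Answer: 27115/36 ≈ 753.19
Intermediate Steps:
b(E) = 1/(-2 + E)
-17*(-45 + f(b(-4)*(-5))) = -17*(-45 + (-5/(-2 - 4))**2) = -17*(-45 + (-5/(-6))**2) = -17*(-45 + (-1/6*(-5))**2) = -17*(-45 + (5/6)**2) = -17*(-45 + 25/36) = -17*(-1595/36) = 27115/36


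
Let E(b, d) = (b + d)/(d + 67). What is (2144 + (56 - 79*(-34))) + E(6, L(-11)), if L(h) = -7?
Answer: 293159/60 ≈ 4886.0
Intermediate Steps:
E(b, d) = (b + d)/(67 + d)
(2144 + (56 - 79*(-34))) + E(6, L(-11)) = (2144 + (56 - 79*(-34))) + (6 - 7)/(67 - 7) = (2144 + (56 + 2686)) - 1/60 = (2144 + 2742) + (1/60)*(-1) = 4886 - 1/60 = 293159/60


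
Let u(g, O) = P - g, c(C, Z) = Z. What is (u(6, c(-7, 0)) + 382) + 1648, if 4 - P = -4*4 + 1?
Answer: 2043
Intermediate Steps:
P = 19 (P = 4 - (-4*4 + 1) = 4 - (-16 + 1) = 4 - 1*(-15) = 4 + 15 = 19)
u(g, O) = 19 - g
(u(6, c(-7, 0)) + 382) + 1648 = ((19 - 1*6) + 382) + 1648 = ((19 - 6) + 382) + 1648 = (13 + 382) + 1648 = 395 + 1648 = 2043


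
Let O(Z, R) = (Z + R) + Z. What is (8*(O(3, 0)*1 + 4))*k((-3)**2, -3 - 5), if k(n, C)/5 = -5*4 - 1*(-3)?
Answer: -6800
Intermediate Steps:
O(Z, R) = R + 2*Z (O(Z, R) = (R + Z) + Z = R + 2*Z)
k(n, C) = -85 (k(n, C) = 5*(-5*4 - 1*(-3)) = 5*(-20 + 3) = 5*(-17) = -85)
(8*(O(3, 0)*1 + 4))*k((-3)**2, -3 - 5) = (8*((0 + 2*3)*1 + 4))*(-85) = (8*((0 + 6)*1 + 4))*(-85) = (8*(6*1 + 4))*(-85) = (8*(6 + 4))*(-85) = (8*10)*(-85) = 80*(-85) = -6800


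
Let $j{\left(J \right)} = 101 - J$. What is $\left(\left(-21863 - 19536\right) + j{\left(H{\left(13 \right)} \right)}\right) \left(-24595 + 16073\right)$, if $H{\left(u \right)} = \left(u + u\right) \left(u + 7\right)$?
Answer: $356372996$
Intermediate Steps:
$H{\left(u \right)} = 2 u \left(7 + u\right)$
$\left(\left(-21863 - 19536\right) + j{\left(H{\left(13 \right)} \right)}\right) \left(-24595 + 16073\right) = \left(\left(-21863 - 19536\right) + \left(101 - 2 \cdot 13 \left(7 + 13\right)\right)\right) \left(-24595 + 16073\right) = \left(\left(-21863 - 19536\right) + \left(101 - 2 \cdot 13 \cdot 20\right)\right) \left(-8522\right) = \left(-41399 + \left(101 - 520\right)\right) \left(-8522\right) = \left(-41399 - 419\right) \left(-8522\right) = \left(-41818\right) \left(-8522\right) = 356372996$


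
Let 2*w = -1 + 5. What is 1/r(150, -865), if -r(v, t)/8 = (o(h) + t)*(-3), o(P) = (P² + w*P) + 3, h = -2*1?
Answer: -1/20688 ≈ -4.8337e-5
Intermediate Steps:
w = 2 (w = (-1 + 5)/2 = (½)*4 = 2)
h = -2
o(P) = 3 + P² + 2*P (o(P) = (P² + 2*P) + 3 = 3 + P² + 2*P)
r(v, t) = 72 + 24*t (r(v, t) = -8*((3 + (-2)² + 2*(-2)) + t)*(-3) = -8*((3 + 4 - 4) + t)*(-3) = -8*(3 + t)*(-3) = -8*(-9 - 3*t) = 72 + 24*t)
1/r(150, -865) = 1/(72 + 24*(-865)) = 1/(72 - 20760) = 1/(-20688) = -1/20688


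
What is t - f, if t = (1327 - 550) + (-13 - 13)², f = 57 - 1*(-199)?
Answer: 1197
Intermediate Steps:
f = 256 (f = 57 + 199 = 256)
t = 1453 (t = 777 + (-26)² = 777 + 676 = 1453)
t - f = 1453 - 1*256 = 1453 - 256 = 1197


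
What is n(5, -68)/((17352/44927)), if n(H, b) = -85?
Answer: -3818795/17352 ≈ -220.08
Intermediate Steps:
n(5, -68)/((17352/44927)) = -85/(17352/44927) = -85/(17352*(1/44927)) = -85/17352/44927 = -85*44927/17352 = -3818795/17352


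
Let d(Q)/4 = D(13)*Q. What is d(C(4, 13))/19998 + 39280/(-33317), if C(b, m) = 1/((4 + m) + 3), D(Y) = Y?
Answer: -3927174079/3331366830 ≈ -1.1788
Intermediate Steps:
C(b, m) = 1/(7 + m)
d(Q) = 52*Q (d(Q) = 4*(13*Q) = 52*Q)
d(C(4, 13))/19998 + 39280/(-33317) = (52/(7 + 13))/19998 + 39280/(-33317) = (52/20)*(1/19998) + 39280*(-1/33317) = (52*(1/20))*(1/19998) - 39280/33317 = (13/5)*(1/19998) - 39280/33317 = 13/99990 - 39280/33317 = -3927174079/3331366830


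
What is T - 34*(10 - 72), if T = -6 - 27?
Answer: 2075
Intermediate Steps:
T = -33
T - 34*(10 - 72) = -33 - 34*(10 - 72) = -33 - 34*(-62) = -33 + 2108 = 2075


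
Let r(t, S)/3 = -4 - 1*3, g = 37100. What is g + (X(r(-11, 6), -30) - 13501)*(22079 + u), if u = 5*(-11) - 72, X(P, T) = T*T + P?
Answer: -277041044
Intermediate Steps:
r(t, S) = -21 (r(t, S) = 3*(-4 - 1*3) = 3*(-4 - 3) = 3*(-7) = -21)
X(P, T) = P + T**2 (X(P, T) = T**2 + P = P + T**2)
u = -127 (u = -55 - 72 = -127)
g + (X(r(-11, 6), -30) - 13501)*(22079 + u) = 37100 + ((-21 + (-30)**2) - 13501)*(22079 - 127) = 37100 + ((-21 + 900) - 13501)*21952 = 37100 + (879 - 13501)*21952 = 37100 - 12622*21952 = 37100 - 277078144 = -277041044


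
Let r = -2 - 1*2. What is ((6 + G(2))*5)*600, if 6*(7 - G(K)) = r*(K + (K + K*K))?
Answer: 55000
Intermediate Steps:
r = -4 (r = -2 - 2 = -4)
G(K) = 7 + 2*K²/3 + 4*K/3 (G(K) = 7 - (-2)*(K + (K + K*K))/3 = 7 - (-2)*(K + (K + K²))/3 = 7 - (-2)*(K² + 2*K)/3 = 7 - (-8*K - 4*K²)/6 = 7 + (2*K²/3 + 4*K/3) = 7 + 2*K²/3 + 4*K/3)
((6 + G(2))*5)*600 = ((6 + (7 + (⅔)*2² + (4/3)*2))*5)*600 = ((6 + (7 + (⅔)*4 + 8/3))*5)*600 = ((6 + (7 + 8/3 + 8/3))*5)*600 = ((6 + 37/3)*5)*600 = ((55/3)*5)*600 = (275/3)*600 = 55000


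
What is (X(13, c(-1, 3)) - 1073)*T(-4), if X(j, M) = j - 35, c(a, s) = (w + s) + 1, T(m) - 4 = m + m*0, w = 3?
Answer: 0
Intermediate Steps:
T(m) = 4 + m (T(m) = 4 + (m + m*0) = 4 + (m + 0) = 4 + m)
c(a, s) = 4 + s (c(a, s) = (3 + s) + 1 = 4 + s)
X(j, M) = -35 + j
(X(13, c(-1, 3)) - 1073)*T(-4) = ((-35 + 13) - 1073)*(4 - 4) = (-22 - 1073)*0 = -1095*0 = 0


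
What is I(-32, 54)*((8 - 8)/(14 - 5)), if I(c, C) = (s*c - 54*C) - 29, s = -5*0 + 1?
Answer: 0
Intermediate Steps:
s = 1 (s = 0 + 1 = 1)
I(c, C) = -29 + c - 54*C (I(c, C) = (1*c - 54*C) - 29 = (c - 54*C) - 29 = -29 + c - 54*C)
I(-32, 54)*((8 - 8)/(14 - 5)) = (-29 - 32 - 54*54)*((8 - 8)/(14 - 5)) = (-29 - 32 - 2916)*(0/9) = -0/9 = -2977*0 = 0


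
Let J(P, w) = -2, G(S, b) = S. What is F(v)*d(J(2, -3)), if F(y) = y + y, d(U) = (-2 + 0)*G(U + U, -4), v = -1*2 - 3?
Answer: -80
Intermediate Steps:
v = -5 (v = -2 - 3 = -5)
d(U) = -4*U (d(U) = (-2 + 0)*(U + U) = -4*U)
F(y) = 2*y
F(v)*d(J(2, -3)) = (2*(-5))*(-4*(-2)) = -10*8 = -80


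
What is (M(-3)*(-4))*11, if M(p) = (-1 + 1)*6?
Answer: 0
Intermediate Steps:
M(p) = 0 (M(p) = 0*6 = 0)
(M(-3)*(-4))*11 = (0*(-4))*11 = 0*11 = 0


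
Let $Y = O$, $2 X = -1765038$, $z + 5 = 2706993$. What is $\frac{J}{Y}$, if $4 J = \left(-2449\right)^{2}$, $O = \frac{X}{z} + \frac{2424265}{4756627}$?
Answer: $\frac{19306475853921366769}{2364642560407} \approx 8.1646 \cdot 10^{6}$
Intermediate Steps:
$z = 2706988$ ($z = -5 + 2706993 = 2706988$)
$X = -882519$ ($X = \frac{1}{2} \left(-1765038\right) = -882519$)
$O = \frac{2364642560407}{12876132209476}$ ($O = - \frac{882519}{2706988} + \frac{2424265}{4756627} = \frac{2364642560407}{12876132209476} \approx 0.18365$)
$J = \frac{5997601}{4}$ ($J = \frac{\left(-2449\right)^{2}}{4} = \frac{1}{4} \cdot 5997601 = \frac{5997601}{4} \approx 1.4994 \cdot 10^{6}$)
$Y = \frac{2364642560407}{12876132209476} \approx 0.18365$
$\frac{J}{Y} = \frac{5997601}{4 \cdot \frac{2364642560407}{12876132209476}} = \frac{5997601}{4} \cdot \frac{12876132209476}{2364642560407} = \frac{19306475853921366769}{2364642560407}$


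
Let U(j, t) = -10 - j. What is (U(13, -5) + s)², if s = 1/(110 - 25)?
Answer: 3818116/7225 ≈ 528.46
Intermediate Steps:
s = 1/85 ≈ 0.011765
(U(13, -5) + s)² = ((-10 - 1*13) + 1/85)² = ((-10 - 13) + 1/85)² = (-23 + 1/85)² = (-1954/85)² = 3818116/7225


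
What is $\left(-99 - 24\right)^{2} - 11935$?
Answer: $3194$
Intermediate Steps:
$\left(-99 - 24\right)^{2} - 11935 = \left(-123\right)^{2} - 11935 = 15129 - 11935 = 3194$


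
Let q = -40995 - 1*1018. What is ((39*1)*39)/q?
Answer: -1521/42013 ≈ -0.036203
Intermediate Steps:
q = -42013 (q = -40995 - 1018 = -42013)
((39*1)*39)/q = ((39*1)*39)/(-42013) = (39*39)*(-1/42013) = 1521*(-1/42013) = -1521/42013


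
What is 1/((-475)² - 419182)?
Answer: -1/193557 ≈ -5.1664e-6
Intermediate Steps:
1/((-475)² - 419182) = 1/(225625 - 419182) = 1/(-193557) = -1/193557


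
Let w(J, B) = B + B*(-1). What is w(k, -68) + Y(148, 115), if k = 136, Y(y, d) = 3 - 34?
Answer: -31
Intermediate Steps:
Y(y, d) = -31
w(J, B) = 0 (w(J, B) = B - B = 0)
w(k, -68) + Y(148, 115) = 0 - 31 = -31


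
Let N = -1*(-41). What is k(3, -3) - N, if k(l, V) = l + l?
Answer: -35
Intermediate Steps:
k(l, V) = 2*l
N = 41
k(3, -3) - N = 2*3 - 1*41 = 6 - 41 = -35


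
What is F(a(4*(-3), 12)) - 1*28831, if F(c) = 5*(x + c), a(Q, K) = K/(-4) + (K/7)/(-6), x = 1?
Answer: -201897/7 ≈ -28842.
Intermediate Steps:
a(Q, K) = -23*K/84 (a(Q, K) = K*(-¼) + (K*(⅐))*(-⅙) = -K/4 + (K/7)*(-⅙) = -K/4 - K/42 = -23*K/84)
F(c) = 5 + 5*c (F(c) = 5*(1 + c) = 5 + 5*c)
F(a(4*(-3), 12)) - 1*28831 = (5 + 5*(-23/84*12)) - 1*28831 = (5 + 5*(-23/7)) - 28831 = (5 - 115/7) - 28831 = -80/7 - 28831 = -201897/7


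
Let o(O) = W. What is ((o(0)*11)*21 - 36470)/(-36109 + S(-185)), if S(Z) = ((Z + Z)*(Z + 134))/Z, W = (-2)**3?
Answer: 782/739 ≈ 1.0582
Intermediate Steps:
W = -8
S(Z) = 268 + 2*Z (S(Z) = ((2*Z)*(134 + Z))/Z = (2*Z*(134 + Z))/Z = 268 + 2*Z)
o(O) = -8
((o(0)*11)*21 - 36470)/(-36109 + S(-185)) = (-8*11*21 - 36470)/(-36109 + (268 + 2*(-185))) = (-88*21 - 36470)/(-36109 + (268 - 370)) = (-1848 - 36470)/(-36109 - 102) = -38318/(-36211) = -38318*(-1/36211) = 782/739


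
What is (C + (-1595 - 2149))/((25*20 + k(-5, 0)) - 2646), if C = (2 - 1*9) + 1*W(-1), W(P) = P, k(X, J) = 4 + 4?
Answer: 1876/1069 ≈ 1.7549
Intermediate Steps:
k(X, J) = 8
C = -8 (C = (2 - 1*9) + 1*(-1) = (2 - 9) - 1 = -7 - 1 = -8)
(C + (-1595 - 2149))/((25*20 + k(-5, 0)) - 2646) = (-8 + (-1595 - 2149))/((25*20 + 8) - 2646) = (-8 - 3744)/((500 + 8) - 2646) = -3752/(508 - 2646) = -3752/(-2138) = -3752*(-1/2138) = 1876/1069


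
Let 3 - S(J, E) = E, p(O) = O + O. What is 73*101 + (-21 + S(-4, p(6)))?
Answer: 7343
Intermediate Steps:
p(O) = 2*O
S(J, E) = 3 - E
73*101 + (-21 + S(-4, p(6))) = 73*101 + (-21 + (3 - 2*6)) = 7373 + (-21 + (3 - 1*12)) = 7373 + (-21 + (3 - 12)) = 7373 + (-21 - 9) = 7373 - 30 = 7343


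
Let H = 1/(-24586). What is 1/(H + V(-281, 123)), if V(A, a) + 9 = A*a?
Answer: -24586/849987193 ≈ -2.8925e-5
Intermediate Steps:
V(A, a) = -9 + A*a
H = -1/24586 ≈ -4.0674e-5
1/(H + V(-281, 123)) = 1/(-1/24586 + (-9 - 281*123)) = 1/(-1/24586 + (-9 - 34563)) = 1/(-1/24586 - 34572) = 1/(-849987193/24586) = -24586/849987193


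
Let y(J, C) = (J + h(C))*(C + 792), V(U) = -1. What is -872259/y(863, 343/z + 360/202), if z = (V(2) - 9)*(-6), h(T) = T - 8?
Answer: -32032490612400/25323376445509 ≈ -1.2649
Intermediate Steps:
h(T) = -8 + T
z = 60 (z = (-1 - 9)*(-6) = -10*(-6) = 60)
y(J, C) = (792 + C)*(-8 + C + J) (y(J, C) = (J + (-8 + C))*(C + 792) = (-8 + C + J)*(792 + C) = (792 + C)*(-8 + C + J))
-872259/y(863, 343/z + 360/202) = -872259/(-6336 + (343/60 + 360/202)² + 784*(343/60 + 360/202) + 792*863 + (343/60 + 360/202)*863) = -872259/(-6336 + (343*(1/60) + 360*(1/202))² + 784*(343*(1/60) + 360*(1/202)) + 683496 + (343*(1/60) + 360*(1/202))*863) = -872259/(-6336 + (343/60 + 180/101)² + 784*(343/60 + 180/101) + 683496 + (343/60 + 180/101)*863) = -872259/(-6336 + (45443/6060)² + 784*(45443/6060) + 683496 + (45443/6060)*863) = -872259/(-6336 + 2065066249/36723600 + 8906828/1515 + 683496 + 39217309/6060) = -872259/25323376445509/36723600 = -872259*36723600/25323376445509 = -32032490612400/25323376445509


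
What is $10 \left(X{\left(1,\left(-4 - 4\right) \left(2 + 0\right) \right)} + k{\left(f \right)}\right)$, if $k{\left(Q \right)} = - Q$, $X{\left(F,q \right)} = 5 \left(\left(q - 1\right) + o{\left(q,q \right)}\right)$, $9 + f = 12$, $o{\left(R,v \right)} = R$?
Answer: $-1680$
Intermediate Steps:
$f = 3$ ($f = -9 + 12 = 3$)
$X{\left(F,q \right)} = -5 + 10 q$ ($X{\left(F,q \right)} = 5 \left(\left(q - 1\right) + q\right) = 5 \left(\left(-1 + q\right) + q\right) = 5 \left(-1 + 2 q\right) = -5 + 10 q$)
$10 \left(X{\left(1,\left(-4 - 4\right) \left(2 + 0\right) \right)} + k{\left(f \right)}\right) = 10 \left(\left(-5 + 10 \left(-4 - 4\right) \left(2 + 0\right)\right) - 3\right) = 10 \left(\left(-5 + 10 \left(\left(-8\right) 2\right)\right) - 3\right) = 10 \left(\left(-5 + 10 \left(-16\right)\right) - 3\right) = 10 \left(\left(-5 - 160\right) - 3\right) = 10 \left(-165 - 3\right) = 10 \left(-168\right) = -1680$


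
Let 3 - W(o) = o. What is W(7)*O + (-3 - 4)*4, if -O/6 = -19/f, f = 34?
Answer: -704/17 ≈ -41.412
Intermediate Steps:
W(o) = 3 - o
O = 57/17 (O = -(-114)/34 = -6*(-19/34) = 57/17 ≈ 3.3529)
W(7)*O + (-3 - 4)*4 = (3 - 1*7)*(57/17) + (-3 - 4)*4 = (3 - 7)*(57/17) - 7*4 = -4*57/17 - 28 = -228/17 - 28 = -704/17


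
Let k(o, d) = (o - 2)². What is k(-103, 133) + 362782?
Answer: 373807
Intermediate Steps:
k(o, d) = (-2 + o)²
k(-103, 133) + 362782 = (-2 - 103)² + 362782 = (-105)² + 362782 = 11025 + 362782 = 373807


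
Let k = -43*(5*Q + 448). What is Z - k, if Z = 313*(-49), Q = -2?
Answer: 3497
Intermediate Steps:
Z = -15337
k = -18834 (k = -43*(5*(-2) + 448) = -43*(-10 + 448) = -43*438 = -18834)
Z - k = -15337 - 1*(-18834) = -15337 + 18834 = 3497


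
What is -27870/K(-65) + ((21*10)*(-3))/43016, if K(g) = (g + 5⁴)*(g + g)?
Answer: 14412399/39144560 ≈ 0.36818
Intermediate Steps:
K(g) = 2*g*(625 + g) (K(g) = (g + 625)*(2*g) = (625 + g)*(2*g) = 2*g*(625 + g))
-27870/K(-65) + ((21*10)*(-3))/43016 = -27870*(-1/(130*(625 - 65))) + ((21*10)*(-3))/43016 = -27870/(2*(-65)*560) + (210*(-3))*(1/43016) = -27870/(-72800) - 630*1/43016 = -27870*(-1/72800) - 315/21508 = 2787/7280 - 315/21508 = 14412399/39144560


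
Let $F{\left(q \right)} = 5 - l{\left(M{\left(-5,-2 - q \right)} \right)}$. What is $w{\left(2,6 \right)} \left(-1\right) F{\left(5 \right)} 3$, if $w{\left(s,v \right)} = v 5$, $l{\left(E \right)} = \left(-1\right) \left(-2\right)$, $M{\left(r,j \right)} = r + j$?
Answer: $-270$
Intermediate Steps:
$M{\left(r,j \right)} = j + r$
$l{\left(E \right)} = 2$
$w{\left(s,v \right)} = 5 v$
$F{\left(q \right)} = 3$ ($F{\left(q \right)} = 5 - 2 = 3$)
$w{\left(2,6 \right)} \left(-1\right) F{\left(5 \right)} 3 = 5 \cdot 6 \left(-1\right) 3 \cdot 3 = 30 \left(-1\right) 3 \cdot 3 = \left(-30\right) 3 \cdot 3 = \left(-90\right) 3 = -270$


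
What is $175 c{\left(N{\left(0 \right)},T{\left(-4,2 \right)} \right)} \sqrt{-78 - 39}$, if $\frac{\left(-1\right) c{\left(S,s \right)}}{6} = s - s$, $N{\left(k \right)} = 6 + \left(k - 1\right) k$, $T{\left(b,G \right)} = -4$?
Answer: $0$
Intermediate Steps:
$N{\left(k \right)} = 6 + k \left(-1 + k\right)$ ($N{\left(k \right)} = 6 + \left(-1 + k\right) k = 6 + k \left(-1 + k\right)$)
$c{\left(S,s \right)} = 0$ ($c{\left(S,s \right)} = - 6 \left(s - s\right) = \left(-6\right) 0 = 0$)
$175 c{\left(N{\left(0 \right)},T{\left(-4,2 \right)} \right)} \sqrt{-78 - 39} = 175 \cdot 0 \sqrt{-78 - 39} = 0 \sqrt{-117} = 0 \cdot 3 i \sqrt{13} = 0$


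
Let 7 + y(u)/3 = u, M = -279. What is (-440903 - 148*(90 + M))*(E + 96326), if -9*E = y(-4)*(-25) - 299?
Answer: -357766721848/9 ≈ -3.9752e+10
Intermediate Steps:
y(u) = -21 + 3*u
E = -526/9 (E = -((-21 + 3*(-4))*(-25) - 299)/9 = -((-21 - 12)*(-25) - 299)/9 = -(-33*(-25) - 299)/9 = -(825 - 299)/9 = -⅑*526 = -526/9 ≈ -58.444)
(-440903 - 148*(90 + M))*(E + 96326) = (-440903 - 148*(90 - 279))*(-526/9 + 96326) = (-440903 - 148*(-189))*(866408/9) = (-440903 + 27972)*(866408/9) = -412931*866408/9 = -357766721848/9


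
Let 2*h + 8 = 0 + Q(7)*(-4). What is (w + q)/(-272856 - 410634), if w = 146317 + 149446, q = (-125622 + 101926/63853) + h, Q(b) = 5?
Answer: -10863221257/43642886970 ≈ -0.24891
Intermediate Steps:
h = -14 (h = -4 + (0 + 5*(-4))/2 = -4 + (0 - 20)/2 = -4 + (1/2)*(-20) = -4 - 10 = -14)
q = -8022133582/63853 (q = (-125622 + 101926/63853) - 14 = -8021239640/63853 - 14 = -8022133582/63853 ≈ -1.2563e+5)
w = 295763
(w + q)/(-272856 - 410634) = (295763 - 8022133582/63853)/(-272856 - 410634) = (10863221257/63853)/(-683490) = (10863221257/63853)*(-1/683490) = -10863221257/43642886970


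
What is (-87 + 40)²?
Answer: 2209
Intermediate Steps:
(-87 + 40)² = (-47)² = 2209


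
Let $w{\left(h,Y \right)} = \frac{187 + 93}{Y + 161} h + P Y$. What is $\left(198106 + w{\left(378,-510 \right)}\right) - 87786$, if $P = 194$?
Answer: $\frac{3865780}{349} \approx 11077.0$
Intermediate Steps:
$w{\left(h,Y \right)} = 194 Y + \frac{280 h}{161 + Y}$ ($w{\left(h,Y \right)} = \frac{187 + 93}{Y + 161} h + 194 Y = \frac{280}{161 + Y} h + 194 Y = \frac{280 h}{161 + Y} + 194 Y = 194 Y + \frac{280 h}{161 + Y}$)
$\left(198106 + w{\left(378,-510 \right)}\right) - 87786 = \left(198106 + \frac{2 \left(97 \left(-510\right)^{2} + 140 \cdot 378 + 15617 \left(-510\right)\right)}{161 - 510}\right) - 87786 = \left(198106 + \frac{2 \left(97 \cdot 260100 + 52920 - 7964670\right)}{-349}\right) - 87786 = \left(198106 + 2 \left(- \frac{1}{349}\right) \left(25229700 + 52920 - 7964670\right)\right) - 87786 = \left(198106 + 2 \left(- \frac{1}{349}\right) 17317950\right) - 87786 = \left(198106 - \frac{34635900}{349}\right) - 87786 = \frac{34503094}{349} - 87786 = \frac{3865780}{349}$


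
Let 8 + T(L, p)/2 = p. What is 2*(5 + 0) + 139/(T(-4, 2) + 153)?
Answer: 1549/141 ≈ 10.986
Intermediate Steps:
T(L, p) = -16 + 2*p
2*(5 + 0) + 139/(T(-4, 2) + 153) = 2*(5 + 0) + 139/((-16 + 2*2) + 153) = 2*5 + 139/((-16 + 4) + 153) = 10 + 139/(-12 + 153) = 10 + 139/141 = 1549/141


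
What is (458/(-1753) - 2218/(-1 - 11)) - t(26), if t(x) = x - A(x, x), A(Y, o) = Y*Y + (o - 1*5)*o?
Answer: 14520857/10518 ≈ 1380.6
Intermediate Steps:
A(Y, o) = Y² + o*(-5 + o) (A(Y, o) = Y² + (o - 5)*o = Y² + (-5 + o)*o = Y² + o*(-5 + o))
t(x) = -2*x² + 6*x (t(x) = x - (x² + x² - 5*x) = x - (-5*x + 2*x²) = x + (-2*x² + 5*x) = -2*x² + 6*x)
(458/(-1753) - 2218/(-1 - 11)) - t(26) = (458/(-1753) - 2218/(-1 - 11)) - 2*26*(3 - 1*26) = (458*(-1/1753) - 2218/((-12*1))) - 2*26*(3 - 26) = (-458/1753 - 2218/(-12)) - 2*26*(-23) = (-458/1753 - 2218*(-1/12)) - 1*(-1196) = (-458/1753 + 1109/6) + 1196 = 1941329/10518 + 1196 = 14520857/10518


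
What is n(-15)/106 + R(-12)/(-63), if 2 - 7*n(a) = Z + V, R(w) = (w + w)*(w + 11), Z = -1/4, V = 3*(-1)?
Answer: -3329/8904 ≈ -0.37388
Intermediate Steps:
V = -3
Z = -1/4 (Z = -1*1/4 = -1/4 ≈ -0.25000)
R(w) = 2*w*(11 + w) (R(w) = (2*w)*(11 + w) = 2*w*(11 + w))
n(a) = 3/4 (n(a) = 2/7 - (-1/4 - 3)/7 = 2/7 - 1/7*(-13/4) = 2/7 + 13/28 = 3/4)
n(-15)/106 + R(-12)/(-63) = (3/4)/106 + (2*(-12)*(11 - 12))/(-63) = (3/4)*(1/106) + (2*(-12)*(-1))*(-1/63) = 3/424 + 24*(-1/63) = 3/424 - 8/21 = -3329/8904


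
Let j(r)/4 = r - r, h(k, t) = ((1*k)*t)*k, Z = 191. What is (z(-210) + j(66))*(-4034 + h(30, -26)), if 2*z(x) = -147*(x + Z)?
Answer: -38311581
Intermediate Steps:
z(x) = -28077/2 - 147*x/2 (z(x) = (-147*(x + 191))/2 = (-147*(191 + x))/2 = (-28077 - 147*x)/2 = -28077/2 - 147*x/2)
h(k, t) = t*k**2 (h(k, t) = (k*t)*k = t*k**2)
j(r) = 0 (j(r) = 4*(r - r) = 4*0 = 0)
(z(-210) + j(66))*(-4034 + h(30, -26)) = ((-28077/2 - 147/2*(-210)) + 0)*(-4034 - 26*30**2) = ((-28077/2 + 15435) + 0)*(-4034 - 26*900) = (2793/2 + 0)*(-4034 - 23400) = (2793/2)*(-27434) = -38311581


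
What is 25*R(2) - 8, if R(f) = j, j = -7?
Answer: -183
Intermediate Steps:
R(f) = -7
25*R(2) - 8 = 25*(-7) - 8 = -175 - 8 = -183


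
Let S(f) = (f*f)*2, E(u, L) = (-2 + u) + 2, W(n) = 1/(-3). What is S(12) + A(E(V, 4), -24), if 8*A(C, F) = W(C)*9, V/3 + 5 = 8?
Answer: 2301/8 ≈ 287.63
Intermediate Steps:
W(n) = -⅓
V = 9 (V = -15 + 3*8 = -15 + 24 = 9)
E(u, L) = u
S(f) = 2*f² (S(f) = f²*2 = 2*f²)
A(C, F) = -3/8 (A(C, F) = (-⅓*9)/8 = (⅛)*(-3) = -3/8)
S(12) + A(E(V, 4), -24) = 2*12² - 3/8 = 2*144 - 3/8 = 288 - 3/8 = 2301/8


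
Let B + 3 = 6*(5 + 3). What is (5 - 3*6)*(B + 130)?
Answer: -2275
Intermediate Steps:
B = 45 (B = -3 + 6*(5 + 3) = -3 + 6*8 = -3 + 48 = 45)
(5 - 3*6)*(B + 130) = (5 - 3*6)*(45 + 130) = (5 - 18)*175 = -13*175 = -2275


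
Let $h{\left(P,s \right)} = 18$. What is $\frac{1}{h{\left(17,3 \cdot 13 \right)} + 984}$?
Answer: $\frac{1}{1002} \approx 0.000998$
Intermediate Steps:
$\frac{1}{h{\left(17,3 \cdot 13 \right)} + 984} = \frac{1}{18 + 984} = \frac{1}{1002}$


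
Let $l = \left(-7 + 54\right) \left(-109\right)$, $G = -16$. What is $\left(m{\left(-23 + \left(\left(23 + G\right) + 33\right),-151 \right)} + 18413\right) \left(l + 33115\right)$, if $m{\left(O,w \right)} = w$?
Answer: $511189904$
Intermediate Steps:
$l = -5123$ ($l = 47 \left(-109\right) = -5123$)
$\left(m{\left(-23 + \left(\left(23 + G\right) + 33\right),-151 \right)} + 18413\right) \left(l + 33115\right) = \left(-151 + 18413\right) \left(-5123 + 33115\right) = 18262 \cdot 27992 = 511189904$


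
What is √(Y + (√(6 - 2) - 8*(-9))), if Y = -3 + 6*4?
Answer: √95 ≈ 9.7468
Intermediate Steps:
Y = 21 (Y = -3 + 24 = 21)
√(Y + (√(6 - 2) - 8*(-9))) = √(21 + (√(6 - 2) - 8*(-9))) = √(21 + (√4 + 72)) = √(21 + (2 + 72)) = √(21 + 74) = √95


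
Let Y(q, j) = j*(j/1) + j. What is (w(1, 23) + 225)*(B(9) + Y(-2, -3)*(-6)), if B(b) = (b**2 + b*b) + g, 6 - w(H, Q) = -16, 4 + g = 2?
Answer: 30628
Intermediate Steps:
g = -2 (g = -4 + 2 = -2)
w(H, Q) = 22 (w(H, Q) = 6 - 1*(-16) = 6 + 16 = 22)
B(b) = -2 + 2*b**2 (B(b) = (b**2 + b*b) - 2 = (b**2 + b**2) - 2 = 2*b**2 - 2 = -2 + 2*b**2)
Y(q, j) = j + j**2 (Y(q, j) = j*(j*1) + j = j*j + j = j**2 + j = j + j**2)
(w(1, 23) + 225)*(B(9) + Y(-2, -3)*(-6)) = (22 + 225)*((-2 + 2*9**2) - 3*(1 - 3)*(-6)) = 247*((-2 + 2*81) - 3*(-2)*(-6)) = 247*((-2 + 162) + 6*(-6)) = 247*(160 - 36) = 247*124 = 30628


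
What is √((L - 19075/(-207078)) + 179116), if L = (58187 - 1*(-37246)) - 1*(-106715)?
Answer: √16349099182711026/207078 ≈ 617.47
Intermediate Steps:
L = 202148 (L = (58187 + 37246) + 106715 = 95433 + 106715 = 202148)
√((L - 19075/(-207078)) + 179116) = √((202148 - 19075/(-207078)) + 179116) = √((202148 - 19075*(-1)/207078) + 179116) = √((202148 - 1*(-19075/207078)) + 179116) = √((202148 + 19075/207078) + 179116) = √(41860422619/207078 + 179116) = √(78951405667/207078) = √16349099182711026/207078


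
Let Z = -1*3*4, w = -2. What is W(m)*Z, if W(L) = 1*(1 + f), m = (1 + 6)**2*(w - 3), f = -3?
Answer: 24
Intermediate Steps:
Z = -12 (Z = -3*4 = -12)
m = -245 (m = (1 + 6)**2*(-2 - 3) = 7**2*(-5) = 49*(-5) = -245)
W(L) = -2 (W(L) = 1*(1 - 3) = 1*(-2) = -2)
W(m)*Z = -2*(-12) = 24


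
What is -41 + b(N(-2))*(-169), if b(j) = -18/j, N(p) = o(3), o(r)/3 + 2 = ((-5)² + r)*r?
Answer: -1174/41 ≈ -28.634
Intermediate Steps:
o(r) = -6 + 3*r*(25 + r) (o(r) = -6 + 3*(((-5)² + r)*r) = -6 + 3*((25 + r)*r) = -6 + 3*(r*(25 + r)) = -6 + 3*r*(25 + r))
N(p) = 246 (N(p) = -6 + 3*3² + 75*3 = -6 + 3*9 + 225 = -6 + 27 + 225 = 246)
-41 + b(N(-2))*(-169) = -41 - 18/246*(-169) = -41 - 18*1/246*(-169) = -41 - 3/41*(-169) = -41 + 507/41 = -1174/41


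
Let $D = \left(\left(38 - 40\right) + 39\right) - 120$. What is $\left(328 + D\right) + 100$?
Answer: $345$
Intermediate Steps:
$D = -83$ ($D = \left(-2 + 39\right) - 120 = 37 - 120 = -83$)
$\left(328 + D\right) + 100 = \left(328 - 83\right) + 100 = 245 + 100 = 345$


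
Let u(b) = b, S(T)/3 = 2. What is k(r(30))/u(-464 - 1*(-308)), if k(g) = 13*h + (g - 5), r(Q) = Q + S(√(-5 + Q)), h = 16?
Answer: -239/156 ≈ -1.5321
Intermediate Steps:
S(T) = 6 (S(T) = 3*2 = 6)
r(Q) = 6 + Q (r(Q) = Q + 6 = 6 + Q)
k(g) = 203 + g (k(g) = 13*16 + (g - 5) = 208 + (-5 + g) = 203 + g)
k(r(30))/u(-464 - 1*(-308)) = (203 + (6 + 30))/(-464 - 1*(-308)) = (203 + 36)/(-464 + 308) = 239/(-156) = 239*(-1/156) = -239/156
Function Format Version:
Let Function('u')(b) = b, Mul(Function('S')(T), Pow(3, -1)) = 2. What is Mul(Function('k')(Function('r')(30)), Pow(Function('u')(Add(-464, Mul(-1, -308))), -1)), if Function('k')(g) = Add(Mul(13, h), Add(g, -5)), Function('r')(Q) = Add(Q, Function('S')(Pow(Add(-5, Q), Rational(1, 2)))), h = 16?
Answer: Rational(-239, 156) ≈ -1.5321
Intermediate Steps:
Function('S')(T) = 6 (Function('S')(T) = Mul(3, 2) = 6)
Function('r')(Q) = Add(6, Q) (Function('r')(Q) = Add(Q, 6) = Add(6, Q))
Function('k')(g) = Add(203, g) (Function('k')(g) = Add(Mul(13, 16), Add(g, -5)) = Add(208, Add(-5, g)) = Add(203, g))
Mul(Function('k')(Function('r')(30)), Pow(Function('u')(Add(-464, Mul(-1, -308))), -1)) = Mul(Add(203, Add(6, 30)), Pow(Add(-464, Mul(-1, -308)), -1)) = Mul(Add(203, 36), Pow(Add(-464, 308), -1)) = Mul(239, Pow(-156, -1)) = Mul(239, Rational(-1, 156)) = Rational(-239, 156)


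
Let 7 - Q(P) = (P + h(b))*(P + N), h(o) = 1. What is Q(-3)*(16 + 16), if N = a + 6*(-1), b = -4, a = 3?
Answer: -160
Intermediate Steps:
N = -3 (N = 3 + 6*(-1) = 3 - 6 = -3)
Q(P) = 7 - (1 + P)*(-3 + P) (Q(P) = 7 - (P + 1)*(P - 3) = 7 - (1 + P)*(-3 + P))
Q(-3)*(16 + 16) = (10 - 1*(-3)**2 + 2*(-3))*(16 + 16) = (10 - 1*9 - 6)*32 = (10 - 9 - 6)*32 = -5*32 = -160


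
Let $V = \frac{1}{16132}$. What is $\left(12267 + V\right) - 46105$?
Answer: $- \frac{545874615}{16132} \approx -33838.0$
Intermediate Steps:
$V = \frac{1}{16132} \approx 6.1989 \cdot 10^{-5}$
$\left(12267 + V\right) - 46105 = \left(12267 + \frac{1}{16132}\right) - 46105 = \frac{197891245}{16132} - 46105 = - \frac{545874615}{16132}$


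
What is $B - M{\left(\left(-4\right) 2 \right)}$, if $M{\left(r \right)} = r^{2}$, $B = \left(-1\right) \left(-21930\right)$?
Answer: $21866$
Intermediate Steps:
$B = 21930$
$B - M{\left(\left(-4\right) 2 \right)} = 21930 - \left(\left(-4\right) 2\right)^{2} = 21930 - \left(-8\right)^{2} = 21930 - 64 = 21866$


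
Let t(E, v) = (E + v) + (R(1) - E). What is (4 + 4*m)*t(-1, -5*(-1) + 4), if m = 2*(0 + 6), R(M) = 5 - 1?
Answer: 676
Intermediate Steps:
R(M) = 4
m = 12 (m = 2*6 = 12)
t(E, v) = 4 + v (t(E, v) = (E + v) + (4 - E) = 4 + v)
(4 + 4*m)*t(-1, -5*(-1) + 4) = (4 + 4*12)*(4 + (-5*(-1) + 4)) = (4 + 48)*(4 + (5 + 4)) = 52*(4 + 9) = 52*13 = 676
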